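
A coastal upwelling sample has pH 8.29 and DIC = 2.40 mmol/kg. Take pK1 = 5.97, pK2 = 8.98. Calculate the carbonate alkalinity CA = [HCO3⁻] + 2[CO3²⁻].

CA = 2.80 mmol/kg

CA = [HCO3⁻] + 2[CO3²⁻] = (α₁ + 2α₂)·DIC
At pH 8.29: [H⁺]/K1 = 10^-2.32 = 0.0047863, K2/[H⁺] = 10^-0.69 = 0.20417
α₁ = 1/(1 + 0.0047863 + 0.20417) = 1/1.2090 = 0.8272; α₂ = α₁·K2/[H⁺] = 0.1689
α₁ + 2α₂ = 1.1649
CA = 1.1649 × 2.40 = 2.80 mmol/kg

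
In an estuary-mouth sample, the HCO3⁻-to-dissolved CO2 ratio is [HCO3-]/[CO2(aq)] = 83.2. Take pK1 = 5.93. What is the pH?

From K1 = [H⁺][HCO3-]/[CO2(aq)]:  pH = pK1 + log₁₀([HCO3-]/[CO2(aq)])
log₁₀(83.2) = +1.920
pH = 5.93 + (+1.920) = 7.85

pH = 7.85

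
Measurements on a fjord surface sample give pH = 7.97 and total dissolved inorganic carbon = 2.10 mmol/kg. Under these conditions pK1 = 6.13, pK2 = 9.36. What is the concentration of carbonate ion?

α₂ = 1 / (1 + [H⁺]/K2 + [H⁺]²/(K1K2)) = 1 / (1 + 10^+1.39 + 10^-0.45)
   = 1 / (1 + 24.547 + 0.35481) = 1/25.902 = 0.03861
[CO3²⁻] = α₂ × DIC = 0.03861 × 2.10 = 0.0811 mmol/kg

[CO3²⁻] = 0.0811 mmol/kg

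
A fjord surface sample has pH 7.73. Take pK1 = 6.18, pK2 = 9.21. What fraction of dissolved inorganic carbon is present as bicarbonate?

α₁ = 0.942

α₁ = 1 / (1 + [H⁺]/K1 + K2/[H⁺]) = 1 / (1 + 10^-1.55 + 10^-1.48)
   = 1 / (1 + 0.028184 + 0.033113) = 1/1.0613 = 0.9422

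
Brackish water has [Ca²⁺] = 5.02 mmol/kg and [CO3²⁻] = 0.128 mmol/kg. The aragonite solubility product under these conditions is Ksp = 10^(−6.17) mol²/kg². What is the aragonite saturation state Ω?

Ω = 0.950

Ksp = 10^(−6.17) = 6.761×10^-7
Ω = [Ca²⁺][CO3²⁻]/Ksp = (5.02×10^-3)(0.128×10^-3) / 6.761×10^-7 = 0.950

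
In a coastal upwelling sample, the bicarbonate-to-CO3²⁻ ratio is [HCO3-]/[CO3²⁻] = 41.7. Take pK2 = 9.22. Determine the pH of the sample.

pH = 7.60

From K2 = [H⁺][CO3²⁻]/[HCO3-]:  pH = pK2 − log₁₀([HCO3-]/[CO3²⁻])
log₁₀(41.7) = +1.620
pH = 9.22 − (+1.620) = 7.60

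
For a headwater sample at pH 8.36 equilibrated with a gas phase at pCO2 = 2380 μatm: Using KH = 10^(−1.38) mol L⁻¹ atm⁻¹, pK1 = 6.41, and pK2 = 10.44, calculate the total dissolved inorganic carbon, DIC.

DIC = 9.02 mmol/L

[CO2*] = KH · pCO2 = 10^(−1.38) × 2380×10^-6 = 9.921×10^-5 mol/L
α₀ = 1/(1 + K1/[H⁺] + K1K2/[H⁺]²) = 1/(1 + 10^+1.95 + 10^-0.13) = 0.01101
DIC = [CO2*]/α₀ = 9.921×10^-5 / 0.01101 = 9.02 mmol/L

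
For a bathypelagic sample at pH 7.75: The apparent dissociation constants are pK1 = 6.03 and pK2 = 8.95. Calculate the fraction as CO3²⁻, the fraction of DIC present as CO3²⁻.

α₂ = 1 / (1 + [H⁺]/K2 + [H⁺]²/(K1K2)) = 1 / (1 + 10^+1.20 + 10^-0.52)
   = 1 / (1 + 15.849 + 0.30200) = 1/17.151 = 0.05831

α₂ = 0.0583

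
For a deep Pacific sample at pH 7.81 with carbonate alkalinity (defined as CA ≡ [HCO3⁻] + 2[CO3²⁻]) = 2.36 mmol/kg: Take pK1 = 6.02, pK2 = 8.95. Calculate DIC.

DIC = 2.24 mmol/kg

CA = [HCO3⁻] + 2[CO3²⁻] = (α₁ + 2α₂)·DIC
At pH 7.81: [H⁺]/K1 = 10^-1.79 = 0.016218, K2/[H⁺] = 10^-1.14 = 0.072444
α₁ = 1/(1 + 0.016218 + 0.072444) = 1/1.0887 = 0.9186; α₂ = α₁·K2/[H⁺] = 0.06654
α₁ + 2α₂ = 1.0516
DIC = CA / (α₁ + 2α₂) = 2.36 / 1.0516 = 2.24 mmol/kg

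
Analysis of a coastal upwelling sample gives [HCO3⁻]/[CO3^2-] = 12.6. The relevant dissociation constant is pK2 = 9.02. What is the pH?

pH = 7.92

From K2 = [H⁺][CO3^2-]/[HCO3⁻]:  pH = pK2 − log₁₀([HCO3⁻]/[CO3^2-])
log₁₀(12.6) = +1.100
pH = 9.02 − (+1.100) = 7.92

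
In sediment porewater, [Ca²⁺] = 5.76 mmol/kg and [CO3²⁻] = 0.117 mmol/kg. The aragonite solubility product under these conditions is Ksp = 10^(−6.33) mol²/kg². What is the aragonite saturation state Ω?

Ksp = 10^(−6.33) = 4.677×10^-7
Ω = [Ca²⁺][CO3²⁻]/Ksp = (5.76×10^-3)(0.117×10^-3) / 4.677×10^-7 = 1.44

Ω = 1.44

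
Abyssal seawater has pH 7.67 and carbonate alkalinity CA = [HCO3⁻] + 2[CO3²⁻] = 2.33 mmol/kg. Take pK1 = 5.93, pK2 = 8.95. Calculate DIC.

CA = [HCO3⁻] + 2[CO3²⁻] = (α₁ + 2α₂)·DIC
At pH 7.67: [H⁺]/K1 = 10^-1.74 = 0.018197, K2/[H⁺] = 10^-1.28 = 0.052481
α₁ = 1/(1 + 0.018197 + 0.052481) = 1/1.0707 = 0.9340; α₂ = α₁·K2/[H⁺] = 0.04902
α₁ + 2α₂ = 1.0320
DIC = CA / (α₁ + 2α₂) = 2.33 / 1.0320 = 2.26 mmol/kg

DIC = 2.26 mmol/kg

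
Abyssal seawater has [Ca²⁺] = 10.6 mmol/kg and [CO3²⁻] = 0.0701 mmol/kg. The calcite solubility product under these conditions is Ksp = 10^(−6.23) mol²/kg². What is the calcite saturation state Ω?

Ω = 1.26

Ksp = 10^(−6.23) = 5.888×10^-7
Ω = [Ca²⁺][CO3²⁻]/Ksp = (10.6×10^-3)(0.0701×10^-3) / 5.888×10^-7 = 1.26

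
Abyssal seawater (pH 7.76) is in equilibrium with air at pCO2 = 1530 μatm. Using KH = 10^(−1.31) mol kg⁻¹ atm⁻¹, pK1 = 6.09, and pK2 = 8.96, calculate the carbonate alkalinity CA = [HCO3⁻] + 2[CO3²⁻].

CA = 3.95 mmol/kg

[CO2*] = KH · pCO2 = 10^(−1.31) × 1530×10^-6 = 7.494×10^-5 mol/kg
α₀ = 1/(1 + K1/[H⁺] + K1K2/[H⁺]²) = 1/(1 + 10^+1.67 + 10^+0.47) = 0.01971
DIC = [CO2*]/α₀ = 7.494×10^-5 / 0.01971 = 3.801 mmol/kg
CA = (α₁ + 2α₂)·DIC = (0.9221 + 2×0.05818) × 3.801 = 3.95 mmol/kg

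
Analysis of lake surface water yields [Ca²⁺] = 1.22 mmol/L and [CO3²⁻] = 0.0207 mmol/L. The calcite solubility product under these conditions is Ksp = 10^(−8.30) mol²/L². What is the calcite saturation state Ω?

Ω = 5.04

Ksp = 10^(−8.30) = 5.012×10^-9
Ω = [Ca²⁺][CO3²⁻]/Ksp = (1.22×10^-3)(0.0207×10^-3) / 5.012×10^-9 = 5.04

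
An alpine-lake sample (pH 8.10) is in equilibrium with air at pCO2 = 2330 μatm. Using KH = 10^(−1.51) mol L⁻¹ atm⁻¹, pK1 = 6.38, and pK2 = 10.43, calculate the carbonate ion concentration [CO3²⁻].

[CO2*] = KH · pCO2 = 10^(−1.51) × 2330×10^-6 = 7.200×10^-5 mol/L
α₀ = 1/(1 + K1/[H⁺] + K1K2/[H⁺]²) = 1/(1 + 10^+1.72 + 10^-0.61) = 0.01861
DIC = [CO2*]/α₀ = 7.200×10^-5 / 0.01861 = 3.868 mmol/L
[CO3²⁻] = α₂·DIC; α₂ = 0.004569, so [CO3²⁻] = 0.004569 × 3.868 = 0.0177 mmol/L = 17.7 μmol/L

[CO3²⁻] = 17.7 μmol/L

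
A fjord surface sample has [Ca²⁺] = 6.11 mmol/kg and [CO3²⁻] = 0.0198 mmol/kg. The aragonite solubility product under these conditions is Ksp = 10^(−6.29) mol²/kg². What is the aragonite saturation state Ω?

Ω = 0.236

Ksp = 10^(−6.29) = 5.129×10^-7
Ω = [Ca²⁺][CO3²⁻]/Ksp = (6.11×10^-3)(0.0198×10^-3) / 5.129×10^-7 = 0.236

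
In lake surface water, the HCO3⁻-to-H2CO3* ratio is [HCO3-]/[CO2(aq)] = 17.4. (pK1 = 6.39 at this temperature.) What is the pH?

pH = 7.63

From K1 = [H⁺][HCO3-]/[CO2(aq)]:  pH = pK1 + log₁₀([HCO3-]/[CO2(aq)])
log₁₀(17.4) = +1.241
pH = 6.39 + (+1.241) = 7.63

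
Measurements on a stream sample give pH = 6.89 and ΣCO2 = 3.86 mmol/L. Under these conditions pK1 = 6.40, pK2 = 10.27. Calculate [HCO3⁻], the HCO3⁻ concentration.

α₁ = 1 / (1 + [H⁺]/K1 + K2/[H⁺]) = 1 / (1 + 10^-0.49 + 10^-3.38)
   = 1 / (1 + 0.32359 + 0.00041687) = 1/1.3240 = 0.7553
[HCO3⁻] = α₁ × DIC = 0.7553 × 3.86 = 2.92 mmol/L

[HCO3⁻] = 2.92 mmol/L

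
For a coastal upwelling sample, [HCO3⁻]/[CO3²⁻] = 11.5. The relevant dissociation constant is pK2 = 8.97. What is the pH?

pH = 7.91

From K2 = [H⁺][CO3²⁻]/[HCO3⁻]:  pH = pK2 − log₁₀([HCO3⁻]/[CO3²⁻])
log₁₀(11.5) = +1.061
pH = 8.97 − (+1.061) = 7.91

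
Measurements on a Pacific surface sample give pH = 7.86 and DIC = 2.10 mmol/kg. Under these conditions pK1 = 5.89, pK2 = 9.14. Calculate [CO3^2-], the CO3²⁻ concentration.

[CO3²⁻] = 0.104 mmol/kg

α₂ = 1 / (1 + [H⁺]/K2 + [H⁺]²/(K1K2)) = 1 / (1 + 10^+1.28 + 10^-0.69)
   = 1 / (1 + 19.055 + 0.20417) = 1/20.259 = 0.04936
[CO3²⁻] = α₂ × DIC = 0.04936 × 2.10 = 0.104 mmol/kg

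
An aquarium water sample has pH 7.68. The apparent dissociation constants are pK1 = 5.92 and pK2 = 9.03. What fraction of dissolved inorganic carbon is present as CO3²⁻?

α₂ = 1 / (1 + [H⁺]/K2 + [H⁺]²/(K1K2)) = 1 / (1 + 10^+1.35 + 10^-0.41)
   = 1 / (1 + 22.387 + 0.38905) = 1/23.776 = 0.04206

α₂ = 0.0421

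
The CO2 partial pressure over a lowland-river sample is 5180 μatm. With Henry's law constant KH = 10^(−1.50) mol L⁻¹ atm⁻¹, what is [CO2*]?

[CO2*] = 164 μmol/L

KH = 10^(−1.50) = 3.162×10^-2 mol L⁻¹ atm⁻¹
[CO2*] = KH · pCO2 = 3.162×10^-2 × 5180×10^-6 atm = 1.64×10^-4 mol/L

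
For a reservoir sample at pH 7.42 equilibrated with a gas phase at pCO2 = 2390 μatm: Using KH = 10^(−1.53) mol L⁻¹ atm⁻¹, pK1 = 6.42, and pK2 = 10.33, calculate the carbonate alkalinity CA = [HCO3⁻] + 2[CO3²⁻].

CA = 0.707 mmol/L

[CO2*] = KH · pCO2 = 10^(−1.53) × 2390×10^-6 = 7.053×10^-5 mol/L
α₀ = 1/(1 + K1/[H⁺] + K1K2/[H⁺]²) = 1/(1 + 10^+1.00 + 10^-1.91) = 0.09081
DIC = [CO2*]/α₀ = 7.053×10^-5 / 0.09081 = 0.7767 mmol/L
CA = (α₁ + 2α₂)·DIC = (0.9081 + 2×0.001117) × 0.7767 = 0.707 mmol/L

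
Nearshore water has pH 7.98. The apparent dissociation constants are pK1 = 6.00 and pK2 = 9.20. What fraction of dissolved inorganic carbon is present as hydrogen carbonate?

α₁ = 1 / (1 + [H⁺]/K1 + K2/[H⁺]) = 1 / (1 + 10^-1.98 + 10^-1.22)
   = 1 / (1 + 0.010471 + 0.060256) = 1/1.0707 = 0.9339

α₁ = 0.934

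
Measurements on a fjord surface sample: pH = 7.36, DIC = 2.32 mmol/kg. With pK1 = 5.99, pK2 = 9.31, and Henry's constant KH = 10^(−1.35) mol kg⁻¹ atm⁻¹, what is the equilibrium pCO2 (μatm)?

α₀ = 1 / (1 + K1/[H⁺] + K1K2/[H⁺]²) = 1 / (1 + 10^+1.37 + 10^-0.58)
   = 1 / (1 + 23.442 + 0.26303) = 1/24.705 = 0.04048
[CO2*] = α₀ × DIC = 0.04048 × 2.32 = 0.09391 mmol/kg
pCO2 = [CO2*]/KH = 9.391×10^-5 / 4.467×10^-2 = 2100 μatm

pCO2 = 2100 μatm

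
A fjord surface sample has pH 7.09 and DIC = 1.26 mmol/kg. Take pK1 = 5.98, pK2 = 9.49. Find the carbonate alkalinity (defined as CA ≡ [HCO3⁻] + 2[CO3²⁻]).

CA = 1.17 mmol/kg

CA = [HCO3⁻] + 2[CO3²⁻] = (α₁ + 2α₂)·DIC
At pH 7.09: [H⁺]/K1 = 10^-1.11 = 0.077625, K2/[H⁺] = 10^-2.40 = 0.0039811
α₁ = 1/(1 + 0.077625 + 0.0039811) = 1/1.0816 = 0.9246; α₂ = α₁·K2/[H⁺] = 0.003681
α₁ + 2α₂ = 0.9319
CA = 0.9319 × 1.26 = 1.17 mmol/kg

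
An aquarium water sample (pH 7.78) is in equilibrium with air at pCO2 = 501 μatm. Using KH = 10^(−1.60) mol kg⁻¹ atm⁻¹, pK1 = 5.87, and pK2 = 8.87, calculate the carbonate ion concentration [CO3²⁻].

[CO2*] = KH · pCO2 = 10^(−1.60) × 501×10^-6 = 1.258×10^-5 mol/kg
α₀ = 1/(1 + K1/[H⁺] + K1K2/[H⁺]²) = 1/(1 + 10^+1.91 + 10^+0.82) = 0.01125
DIC = [CO2*]/α₀ = 1.258×10^-5 / 0.01125 = 1.119 mmol/kg
[CO3²⁻] = α₂·DIC; α₂ = 0.07433, so [CO3²⁻] = 0.07433 × 1.119 = 0.0831 mmol/kg

[CO3²⁻] = 0.0831 mmol/kg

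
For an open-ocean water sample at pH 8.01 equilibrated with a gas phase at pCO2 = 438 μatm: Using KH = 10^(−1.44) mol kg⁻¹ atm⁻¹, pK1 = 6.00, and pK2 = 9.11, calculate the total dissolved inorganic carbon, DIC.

DIC = 1.77 mmol/kg

[CO2*] = KH · pCO2 = 10^(−1.44) × 438×10^-6 = 1.590×10^-5 mol/kg
α₀ = 1/(1 + K1/[H⁺] + K1K2/[H⁺]²) = 1/(1 + 10^+2.01 + 10^+0.91) = 0.008972
DIC = [CO2*]/α₀ = 1.590×10^-5 / 0.008972 = 1.77 mmol/kg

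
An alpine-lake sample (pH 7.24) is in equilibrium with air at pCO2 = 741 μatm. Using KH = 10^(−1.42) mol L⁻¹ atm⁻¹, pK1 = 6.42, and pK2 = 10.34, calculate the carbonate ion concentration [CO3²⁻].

[CO3²⁻] = 0.148 μmol/L

[CO2*] = KH · pCO2 = 10^(−1.42) × 741×10^-6 = 2.817×10^-5 mol/L
α₀ = 1/(1 + K1/[H⁺] + K1K2/[H⁺]²) = 1/(1 + 10^+0.82 + 10^-2.28) = 0.1314
DIC = [CO2*]/α₀ = 2.817×10^-5 / 0.1314 = 0.2145 mmol/L
[CO3²⁻] = α₂·DIC; α₂ = 0.0006894, so [CO3²⁻] = 0.0006894 × 0.2145 = 0.000148 mmol/L = 0.148 μmol/L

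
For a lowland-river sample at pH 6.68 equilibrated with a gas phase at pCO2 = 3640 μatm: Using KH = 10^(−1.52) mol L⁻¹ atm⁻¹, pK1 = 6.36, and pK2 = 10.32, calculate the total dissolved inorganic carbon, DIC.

DIC = 0.340 mmol/L

[CO2*] = KH · pCO2 = 10^(−1.52) × 3640×10^-6 = 1.099×10^-4 mol/L
α₀ = 1/(1 + K1/[H⁺] + K1K2/[H⁺]²) = 1/(1 + 10^+0.32 + 10^-3.32) = 0.3236
DIC = [CO2*]/α₀ = 1.099×10^-4 / 0.3236 = 0.340 mmol/L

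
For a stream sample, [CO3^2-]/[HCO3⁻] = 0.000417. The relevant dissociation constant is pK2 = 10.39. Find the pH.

From K2 = [H⁺][CO3^2-]/[HCO3⁻]:  pH = pK2 + log₁₀([CO3^2-]/[HCO3⁻])
log₁₀(0.000417) = -3.380
pH = 10.39 + (-3.380) = 7.01

pH = 7.01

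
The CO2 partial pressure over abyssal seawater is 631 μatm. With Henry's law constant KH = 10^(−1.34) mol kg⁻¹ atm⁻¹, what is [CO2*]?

[CO2*] = 28.8 μmol/kg

KH = 10^(−1.34) = 4.571×10^-2 mol kg⁻¹ atm⁻¹
[CO2*] = KH · pCO2 = 4.571×10^-2 × 631×10^-6 atm = 2.88×10^-5 mol/kg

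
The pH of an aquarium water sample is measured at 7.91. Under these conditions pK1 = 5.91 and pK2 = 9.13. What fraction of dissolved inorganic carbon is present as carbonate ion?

α₂ = 1 / (1 + [H⁺]/K2 + [H⁺]²/(K1K2)) = 1 / (1 + 10^+1.22 + 10^-0.78)
   = 1 / (1 + 16.596 + 0.16596) = 1/17.762 = 0.05630

α₂ = 0.0563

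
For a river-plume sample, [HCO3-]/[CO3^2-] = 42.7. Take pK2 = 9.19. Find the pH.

pH = 7.56

From K2 = [H⁺][CO3^2-]/[HCO3-]:  pH = pK2 − log₁₀([HCO3-]/[CO3^2-])
log₁₀(42.7) = +1.630
pH = 9.19 − (+1.630) = 7.56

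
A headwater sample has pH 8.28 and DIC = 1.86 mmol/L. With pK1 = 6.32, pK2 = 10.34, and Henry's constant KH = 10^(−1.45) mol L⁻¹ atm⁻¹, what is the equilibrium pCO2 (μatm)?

α₀ = 1 / (1 + K1/[H⁺] + K1K2/[H⁺]²) = 1 / (1 + 10^+1.96 + 10^-0.10)
   = 1 / (1 + 91.201 + 0.79433) = 1/92.995 = 0.01075
[CO2*] = α₀ × DIC = 0.01075 × 1.86 = 0.02000 mmol/L
pCO2 = [CO2*]/KH = 2.000×10^-5 / 3.548×10^-2 = 564 μatm

pCO2 = 564 μatm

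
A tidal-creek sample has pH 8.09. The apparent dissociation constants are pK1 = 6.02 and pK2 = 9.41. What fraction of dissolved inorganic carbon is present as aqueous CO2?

α₀ = 0.00806

α₀ = 1 / (1 + K1/[H⁺] + K1K2/[H⁺]²) = 1 / (1 + 10^+2.07 + 10^+0.75)
   = 1 / (1 + 117.49 + 5.6234) = 1/124.11 = 0.008057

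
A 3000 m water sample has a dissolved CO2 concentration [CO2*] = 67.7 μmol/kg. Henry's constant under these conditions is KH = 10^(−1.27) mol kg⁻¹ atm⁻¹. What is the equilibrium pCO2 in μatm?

KH = 10^(−1.27) = 5.370×10^-2 mol kg⁻¹ atm⁻¹
pCO2 = [CO2*]/KH = 67.7×10^-6 / 5.370×10^-2 = 1.26×10^-3 atm = 1260 μatm

pCO2 = 1260 μatm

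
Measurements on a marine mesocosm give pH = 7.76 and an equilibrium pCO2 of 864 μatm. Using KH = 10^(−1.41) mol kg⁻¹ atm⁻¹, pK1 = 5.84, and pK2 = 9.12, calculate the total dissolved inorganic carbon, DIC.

[CO2*] = KH · pCO2 = 10^(−1.41) × 864×10^-6 = 3.361×10^-5 mol/kg
α₀ = 1/(1 + K1/[H⁺] + K1K2/[H⁺]²) = 1/(1 + 10^+1.92 + 10^+0.56) = 0.01139
DIC = [CO2*]/α₀ = 3.361×10^-5 / 0.01139 = 2.95 mmol/kg

DIC = 2.95 mmol/kg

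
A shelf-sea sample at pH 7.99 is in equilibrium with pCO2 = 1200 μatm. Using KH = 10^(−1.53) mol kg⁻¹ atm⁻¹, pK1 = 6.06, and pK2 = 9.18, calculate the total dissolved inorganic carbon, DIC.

[CO2*] = KH · pCO2 = 10^(−1.53) × 1200×10^-6 = 3.541×10^-5 mol/kg
α₀ = 1/(1 + K1/[H⁺] + K1K2/[H⁺]²) = 1/(1 + 10^+1.93 + 10^+0.74) = 0.01092
DIC = [CO2*]/α₀ = 3.541×10^-5 / 0.01092 = 3.24 mmol/kg

DIC = 3.24 mmol/kg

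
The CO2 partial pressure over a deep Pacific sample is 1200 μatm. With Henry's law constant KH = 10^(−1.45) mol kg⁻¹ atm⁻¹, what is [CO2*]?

[CO2*] = 42.6 μmol/kg

KH = 10^(−1.45) = 3.548×10^-2 mol kg⁻¹ atm⁻¹
[CO2*] = KH · pCO2 = 3.548×10^-2 × 1200×10^-6 atm = 4.26×10^-5 mol/kg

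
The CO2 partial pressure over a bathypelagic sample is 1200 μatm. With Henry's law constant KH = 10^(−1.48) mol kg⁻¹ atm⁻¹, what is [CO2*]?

KH = 10^(−1.48) = 3.311×10^-2 mol kg⁻¹ atm⁻¹
[CO2*] = KH · pCO2 = 3.311×10^-2 × 1200×10^-6 atm = 3.97×10^-5 mol/kg

[CO2*] = 39.7 μmol/kg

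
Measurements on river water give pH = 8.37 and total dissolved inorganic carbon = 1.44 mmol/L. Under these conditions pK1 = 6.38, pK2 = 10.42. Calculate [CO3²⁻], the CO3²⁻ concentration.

α₂ = 1 / (1 + [H⁺]/K2 + [H⁺]²/(K1K2)) = 1 / (1 + 10^+2.05 + 10^+0.06)
   = 1 / (1 + 112.20 + 1.1482) = 1/114.35 = 0.008745
[CO3²⁻] = α₂ × DIC = 0.008745 × 1.44 = 0.0126 mmol/L = 12.6 μmol/L

[CO3²⁻] = 12.6 μmol/L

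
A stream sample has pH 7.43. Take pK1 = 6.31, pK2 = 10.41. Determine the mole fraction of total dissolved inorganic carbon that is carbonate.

α₂ = 1 / (1 + [H⁺]/K2 + [H⁺]²/(K1K2)) = 1 / (1 + 10^+2.98 + 10^+1.86)
   = 1 / (1 + 954.99 + 72.444) = 1/1028.4 = 0.0009724

α₂ = 0.000972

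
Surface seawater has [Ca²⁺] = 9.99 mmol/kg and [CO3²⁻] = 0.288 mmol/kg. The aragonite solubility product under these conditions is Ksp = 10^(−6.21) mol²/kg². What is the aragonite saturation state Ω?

Ksp = 10^(−6.21) = 6.166×10^-7
Ω = [Ca²⁺][CO3²⁻]/Ksp = (9.99×10^-3)(0.288×10^-3) / 6.166×10^-7 = 4.67

Ω = 4.67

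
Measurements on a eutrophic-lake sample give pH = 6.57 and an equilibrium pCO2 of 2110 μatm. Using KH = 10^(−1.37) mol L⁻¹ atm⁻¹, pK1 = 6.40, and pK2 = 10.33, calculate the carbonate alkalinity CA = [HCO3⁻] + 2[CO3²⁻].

CA = 0.133 mmol/L

[CO2*] = KH · pCO2 = 10^(−1.37) × 2110×10^-6 = 9.001×10^-5 mol/L
α₀ = 1/(1 + K1/[H⁺] + K1K2/[H⁺]²) = 1/(1 + 10^+0.17 + 10^-3.59) = 0.4033
DIC = [CO2*]/α₀ = 9.001×10^-5 / 0.4033 = 0.2232 mmol/L
CA = (α₁ + 2α₂)·DIC = (0.5966 + 2×0.0001037) × 0.2232 = 0.133 mmol/L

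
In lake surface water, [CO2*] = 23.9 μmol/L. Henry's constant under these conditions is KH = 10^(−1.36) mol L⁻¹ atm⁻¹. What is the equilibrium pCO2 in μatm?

KH = 10^(−1.36) = 4.365×10^-2 mol L⁻¹ atm⁻¹
pCO2 = [CO2*]/KH = 23.9×10^-6 / 4.365×10^-2 = 5.48×10^-4 atm = 548 μatm

pCO2 = 548 μatm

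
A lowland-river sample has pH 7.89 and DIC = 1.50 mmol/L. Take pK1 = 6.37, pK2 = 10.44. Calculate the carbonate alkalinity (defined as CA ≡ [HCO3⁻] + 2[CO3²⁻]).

CA = 1.46 mmol/L

CA = [HCO3⁻] + 2[CO3²⁻] = (α₁ + 2α₂)·DIC
At pH 7.89: [H⁺]/K1 = 10^-1.52 = 0.030200, K2/[H⁺] = 10^-2.55 = 0.0028184
α₁ = 1/(1 + 0.030200 + 0.0028184) = 1/1.0330 = 0.9680; α₂ = α₁·K2/[H⁺] = 0.002728
α₁ + 2α₂ = 0.9735
CA = 0.9735 × 1.50 = 1.46 mmol/L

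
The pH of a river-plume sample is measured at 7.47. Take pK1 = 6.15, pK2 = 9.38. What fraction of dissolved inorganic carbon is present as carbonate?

α₂ = 0.0116

α₂ = 1 / (1 + [H⁺]/K2 + [H⁺]²/(K1K2)) = 1 / (1 + 10^+1.91 + 10^+0.59)
   = 1 / (1 + 81.283 + 3.8905) = 1/86.174 = 0.01160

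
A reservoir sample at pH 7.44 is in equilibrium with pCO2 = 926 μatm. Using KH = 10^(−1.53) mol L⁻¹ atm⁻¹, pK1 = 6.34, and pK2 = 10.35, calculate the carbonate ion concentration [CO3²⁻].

[CO3²⁻] = 0.423 μmol/L

[CO2*] = KH · pCO2 = 10^(−1.53) × 926×10^-6 = 2.733×10^-5 mol/L
α₀ = 1/(1 + K1/[H⁺] + K1K2/[H⁺]²) = 1/(1 + 10^+1.10 + 10^-1.81) = 0.07350
DIC = [CO2*]/α₀ = 2.733×10^-5 / 0.07350 = 0.3718 mmol/L
[CO3²⁻] = α₂·DIC; α₂ = 0.001138, so [CO3²⁻] = 0.001138 × 0.3718 = 0.000423 mmol/L = 0.423 μmol/L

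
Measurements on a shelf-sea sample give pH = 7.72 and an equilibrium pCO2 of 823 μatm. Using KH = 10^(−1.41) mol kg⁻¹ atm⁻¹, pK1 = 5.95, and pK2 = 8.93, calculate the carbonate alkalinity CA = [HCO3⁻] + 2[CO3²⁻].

[CO2*] = KH · pCO2 = 10^(−1.41) × 823×10^-6 = 3.202×10^-5 mol/kg
α₀ = 1/(1 + K1/[H⁺] + K1K2/[H⁺]²) = 1/(1 + 10^+1.77 + 10^+0.56) = 0.01574
DIC = [CO2*]/α₀ = 3.202×10^-5 / 0.01574 = 2.034 mmol/kg
CA = (α₁ + 2α₂)·DIC = (0.9271 + 2×0.05716) × 2.034 = 2.12 mmol/kg

CA = 2.12 mmol/kg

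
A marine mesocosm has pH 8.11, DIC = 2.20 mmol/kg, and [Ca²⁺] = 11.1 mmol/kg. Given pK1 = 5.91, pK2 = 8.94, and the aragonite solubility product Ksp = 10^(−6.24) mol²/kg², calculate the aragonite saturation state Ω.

Ω = 5.44

α₂ = 1 / (1 + [H⁺]/K2 + [H⁺]²/(K1K2)) = 1 / (1 + 10^+0.83 + 10^-1.37)
   = 1 / (1 + 6.7608 + 0.042658) = 1/7.8035 = 0.1281
[CO3²⁻] = α₂ × DIC = 0.1281 × 2.20 = 0.2819 mmol/kg
Ksp = 10^(−6.24) = 5.754×10^-7
Ω = [Ca²⁺][CO3²⁻]/Ksp = (11.1×10^-3)(2.819×10^-4) / 5.754×10^-7 = 5.44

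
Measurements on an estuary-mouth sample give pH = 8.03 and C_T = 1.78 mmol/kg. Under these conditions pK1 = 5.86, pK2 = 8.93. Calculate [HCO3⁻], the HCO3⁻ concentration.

[HCO3⁻] = 1.57 mmol/kg

α₁ = 1 / (1 + [H⁺]/K1 + K2/[H⁺]) = 1 / (1 + 10^-2.17 + 10^-0.90)
   = 1 / (1 + 0.0067608 + 0.12589) = 1/1.1327 = 0.8829
[HCO3⁻] = α₁ × DIC = 0.8829 × 1.78 = 1.57 mmol/kg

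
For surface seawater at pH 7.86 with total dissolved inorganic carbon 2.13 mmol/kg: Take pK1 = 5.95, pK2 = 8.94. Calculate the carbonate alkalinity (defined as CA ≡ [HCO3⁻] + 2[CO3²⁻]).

CA = 2.27 mmol/kg

CA = [HCO3⁻] + 2[CO3²⁻] = (α₁ + 2α₂)·DIC
At pH 7.86: [H⁺]/K1 = 10^-1.91 = 0.012303, K2/[H⁺] = 10^-1.08 = 0.083176
α₁ = 1/(1 + 0.012303 + 0.083176) = 1/1.0955 = 0.9128; α₂ = α₁·K2/[H⁺] = 0.07593
α₁ + 2α₂ = 1.0647
CA = 1.0647 × 2.13 = 2.27 mmol/kg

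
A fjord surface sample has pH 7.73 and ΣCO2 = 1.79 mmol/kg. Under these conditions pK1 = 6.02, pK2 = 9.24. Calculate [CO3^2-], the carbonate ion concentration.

[CO3²⁻] = 0.0527 mmol/kg

α₂ = 1 / (1 + [H⁺]/K2 + [H⁺]²/(K1K2)) = 1 / (1 + 10^+1.51 + 10^-0.20)
   = 1 / (1 + 32.359 + 0.63096) = 1/33.990 = 0.02942
[CO3²⁻] = α₂ × DIC = 0.02942 × 1.79 = 0.0527 mmol/kg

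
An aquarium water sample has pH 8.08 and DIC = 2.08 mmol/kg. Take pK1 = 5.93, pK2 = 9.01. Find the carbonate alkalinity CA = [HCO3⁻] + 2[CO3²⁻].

CA = [HCO3⁻] + 2[CO3²⁻] = (α₁ + 2α₂)·DIC
At pH 8.08: [H⁺]/K1 = 10^-2.15 = 0.0070795, K2/[H⁺] = 10^-0.93 = 0.11749
α₁ = 1/(1 + 0.0070795 + 0.11749) = 1/1.1246 = 0.8892; α₂ = α₁·K2/[H⁺] = 0.1045
α₁ + 2α₂ = 1.0982
CA = 1.0982 × 2.08 = 2.28 mmol/kg

CA = 2.28 mmol/kg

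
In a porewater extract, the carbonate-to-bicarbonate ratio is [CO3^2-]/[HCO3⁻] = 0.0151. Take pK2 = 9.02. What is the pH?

pH = 7.20

From K2 = [H⁺][CO3^2-]/[HCO3⁻]:  pH = pK2 + log₁₀([CO3^2-]/[HCO3⁻])
log₁₀(0.0151) = -1.821
pH = 9.02 + (-1.821) = 7.20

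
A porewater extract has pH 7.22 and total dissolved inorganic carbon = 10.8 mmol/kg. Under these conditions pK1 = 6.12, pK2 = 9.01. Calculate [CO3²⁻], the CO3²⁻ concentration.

α₂ = 1 / (1 + [H⁺]/K2 + [H⁺]²/(K1K2)) = 1 / (1 + 10^+1.79 + 10^+0.69)
   = 1 / (1 + 61.660 + 4.8978) = 1/67.557 = 0.01480
[CO3²⁻] = α₂ × DIC = 0.01480 × 10.8 = 0.160 mmol/kg

[CO3²⁻] = 0.160 mmol/kg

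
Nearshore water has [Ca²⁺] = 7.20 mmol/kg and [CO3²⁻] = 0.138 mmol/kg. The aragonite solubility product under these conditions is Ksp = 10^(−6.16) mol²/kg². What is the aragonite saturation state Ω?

Ksp = 10^(−6.16) = 6.918×10^-7
Ω = [Ca²⁺][CO3²⁻]/Ksp = (7.20×10^-3)(0.138×10^-3) / 6.918×10^-7 = 1.44

Ω = 1.44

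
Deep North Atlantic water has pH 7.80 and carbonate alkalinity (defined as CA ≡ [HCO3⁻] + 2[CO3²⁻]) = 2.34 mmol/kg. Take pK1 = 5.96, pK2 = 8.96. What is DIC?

DIC = 2.23 mmol/kg

CA = [HCO3⁻] + 2[CO3²⁻] = (α₁ + 2α₂)·DIC
At pH 7.80: [H⁺]/K1 = 10^-1.84 = 0.014454, K2/[H⁺] = 10^-1.16 = 0.069183
α₁ = 1/(1 + 0.014454 + 0.069183) = 1/1.0836 = 0.9228; α₂ = α₁·K2/[H⁺] = 0.06384
α₁ + 2α₂ = 1.0505
DIC = CA / (α₁ + 2α₂) = 2.34 / 1.0505 = 2.23 mmol/kg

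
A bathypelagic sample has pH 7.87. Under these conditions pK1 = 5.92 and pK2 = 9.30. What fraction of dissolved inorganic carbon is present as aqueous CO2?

α₀ = 1 / (1 + K1/[H⁺] + K1K2/[H⁺]²) = 1 / (1 + 10^+1.95 + 10^+0.52)
   = 1 / (1 + 89.125 + 3.3113) = 1/93.436 = 0.01070

α₀ = 0.0107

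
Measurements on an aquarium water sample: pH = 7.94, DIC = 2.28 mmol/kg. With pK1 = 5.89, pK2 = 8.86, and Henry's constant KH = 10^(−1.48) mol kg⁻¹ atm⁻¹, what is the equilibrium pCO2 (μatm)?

α₀ = 1 / (1 + K1/[H⁺] + K1K2/[H⁺]²) = 1 / (1 + 10^+2.05 + 10^+1.13)
   = 1 / (1 + 112.20 + 13.490) = 1/126.69 = 0.007893
[CO2*] = α₀ × DIC = 0.007893 × 2.28 = 0.01800 mmol/kg = 18.00 μmol/kg
pCO2 = [CO2*]/KH = 1.800×10^-5 / 3.311×10^-2 = 543 μatm

pCO2 = 543 μatm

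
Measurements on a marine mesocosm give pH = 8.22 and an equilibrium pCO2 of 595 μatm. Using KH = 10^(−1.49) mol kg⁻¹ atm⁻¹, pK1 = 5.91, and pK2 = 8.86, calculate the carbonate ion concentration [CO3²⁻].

[CO3²⁻] = 0.901 mmol/kg

[CO2*] = KH · pCO2 = 10^(−1.49) × 595×10^-6 = 1.925×10^-5 mol/kg
α₀ = 1/(1 + K1/[H⁺] + K1K2/[H⁺]²) = 1/(1 + 10^+2.31 + 10^+1.67) = 0.003969
DIC = [CO2*]/α₀ = 1.925×10^-5 / 0.003969 = 4.851 mmol/kg
[CO3²⁻] = α₂·DIC; α₂ = 0.1856, so [CO3²⁻] = 0.1856 × 4.851 = 0.901 mmol/kg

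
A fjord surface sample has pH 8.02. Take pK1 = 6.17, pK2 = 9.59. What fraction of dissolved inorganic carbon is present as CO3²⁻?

α₂ = 1 / (1 + [H⁺]/K2 + [H⁺]²/(K1K2)) = 1 / (1 + 10^+1.57 + 10^-0.28)
   = 1 / (1 + 37.154 + 0.52481) = 1/38.678 = 0.02585

α₂ = 0.0259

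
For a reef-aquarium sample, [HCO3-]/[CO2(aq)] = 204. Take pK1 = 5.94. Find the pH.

From K1 = [H⁺][HCO3-]/[CO2(aq)]:  pH = pK1 + log₁₀([HCO3-]/[CO2(aq)])
log₁₀(204) = +2.310
pH = 5.94 + (+2.310) = 8.25

pH = 8.25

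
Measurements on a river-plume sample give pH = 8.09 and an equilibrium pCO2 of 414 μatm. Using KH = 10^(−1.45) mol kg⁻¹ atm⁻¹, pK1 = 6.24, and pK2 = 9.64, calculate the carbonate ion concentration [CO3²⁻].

[CO3²⁻] = 0.0293 mmol/kg

[CO2*] = KH · pCO2 = 10^(−1.45) × 414×10^-6 = 1.469×10^-5 mol/kg
α₀ = 1/(1 + K1/[H⁺] + K1K2/[H⁺]²) = 1/(1 + 10^+1.85 + 10^+0.30) = 0.01355
DIC = [CO2*]/α₀ = 1.469×10^-5 / 0.01355 = 1.084 mmol/kg
[CO3²⁻] = α₂·DIC; α₂ = 0.02704, so [CO3²⁻] = 0.02704 × 1.084 = 0.0293 mmol/kg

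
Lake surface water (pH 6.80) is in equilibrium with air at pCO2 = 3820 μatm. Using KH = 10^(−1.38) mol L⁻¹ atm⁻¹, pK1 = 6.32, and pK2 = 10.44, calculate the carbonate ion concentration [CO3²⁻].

[CO2*] = KH · pCO2 = 10^(−1.38) × 3820×10^-6 = 1.592×10^-4 mol/L
α₀ = 1/(1 + K1/[H⁺] + K1K2/[H⁺]²) = 1/(1 + 10^+0.48 + 10^-3.16) = 0.2487
DIC = [CO2*]/α₀ = 1.592×10^-4 / 0.2487 = 0.6403 mmol/L
[CO3²⁻] = α₂·DIC; α₂ = 0.0001721, so [CO3²⁻] = 0.0001721 × 0.6403 = 0.000110 mmol/L = 0.110 μmol/L

[CO3²⁻] = 0.110 μmol/L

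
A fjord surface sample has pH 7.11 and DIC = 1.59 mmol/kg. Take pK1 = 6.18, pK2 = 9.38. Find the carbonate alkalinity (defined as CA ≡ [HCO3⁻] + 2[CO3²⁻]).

CA = 1.43 mmol/kg

CA = [HCO3⁻] + 2[CO3²⁻] = (α₁ + 2α₂)·DIC
At pH 7.11: [H⁺]/K1 = 10^-0.93 = 0.11749, K2/[H⁺] = 10^-2.27 = 0.0053703
α₁ = 1/(1 + 0.11749 + 0.0053703) = 1/1.1229 = 0.8906; α₂ = α₁·K2/[H⁺] = 0.004783
α₁ + 2α₂ = 0.9001
CA = 0.9001 × 1.59 = 1.43 mmol/kg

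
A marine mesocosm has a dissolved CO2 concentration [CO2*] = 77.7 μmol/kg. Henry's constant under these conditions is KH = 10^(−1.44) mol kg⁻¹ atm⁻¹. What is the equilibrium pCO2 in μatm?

KH = 10^(−1.44) = 3.631×10^-2 mol kg⁻¹ atm⁻¹
pCO2 = [CO2*]/KH = 77.7×10^-6 / 3.631×10^-2 = 2.14×10^-3 atm = 2140 μatm

pCO2 = 2140 μatm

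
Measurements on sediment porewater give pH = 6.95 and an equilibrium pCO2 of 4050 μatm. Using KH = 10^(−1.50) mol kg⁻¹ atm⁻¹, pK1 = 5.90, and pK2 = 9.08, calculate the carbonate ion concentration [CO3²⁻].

[CO2*] = KH · pCO2 = 10^(−1.50) × 4050×10^-6 = 1.281×10^-4 mol/kg
α₀ = 1/(1 + K1/[H⁺] + K1K2/[H⁺]²) = 1/(1 + 10^+1.05 + 10^-1.08) = 0.08128
DIC = [CO2*]/α₀ = 1.281×10^-4 / 0.08128 = 1.576 mmol/kg
[CO3²⁻] = α₂·DIC; α₂ = 0.006760, so [CO3²⁻] = 0.006760 × 1.576 = 0.0107 mmol/kg = 10.7 μmol/kg

[CO3²⁻] = 10.7 μmol/kg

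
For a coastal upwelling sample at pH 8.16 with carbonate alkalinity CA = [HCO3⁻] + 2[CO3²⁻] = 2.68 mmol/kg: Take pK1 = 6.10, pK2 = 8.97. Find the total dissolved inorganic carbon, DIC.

CA = [HCO3⁻] + 2[CO3²⁻] = (α₁ + 2α₂)·DIC
At pH 8.16: [H⁺]/K1 = 10^-2.06 = 0.0087096, K2/[H⁺] = 10^-0.81 = 0.15488
α₁ = 1/(1 + 0.0087096 + 0.15488) = 1/1.1636 = 0.8594; α₂ = α₁·K2/[H⁺] = 0.1331
α₁ + 2α₂ = 1.1256
DIC = CA / (α₁ + 2α₂) = 2.68 / 1.1256 = 2.38 mmol/kg

DIC = 2.38 mmol/kg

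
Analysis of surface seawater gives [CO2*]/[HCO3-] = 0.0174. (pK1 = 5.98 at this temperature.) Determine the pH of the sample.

From K1 = [H⁺][HCO3-]/[CO2*]:  pH = pK1 − log₁₀([CO2*]/[HCO3-])
log₁₀(0.0174) = -1.759
pH = 5.98 − (-1.759) = 7.74

pH = 7.74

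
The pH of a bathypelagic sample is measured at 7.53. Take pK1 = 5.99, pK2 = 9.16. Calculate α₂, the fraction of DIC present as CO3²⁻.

α₂ = 0.0223

α₂ = 1 / (1 + [H⁺]/K2 + [H⁺]²/(K1K2)) = 1 / (1 + 10^+1.63 + 10^+0.09)
   = 1 / (1 + 42.658 + 1.2303) = 1/44.888 = 0.02228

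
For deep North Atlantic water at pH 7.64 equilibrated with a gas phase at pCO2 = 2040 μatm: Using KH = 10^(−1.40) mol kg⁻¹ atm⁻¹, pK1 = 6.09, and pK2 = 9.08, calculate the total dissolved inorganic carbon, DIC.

[CO2*] = KH · pCO2 = 10^(−1.40) × 2040×10^-6 = 8.121×10^-5 mol/kg
α₀ = 1/(1 + K1/[H⁺] + K1K2/[H⁺]²) = 1/(1 + 10^+1.55 + 10^+0.11) = 0.02648
DIC = [CO2*]/α₀ = 8.121×10^-5 / 0.02648 = 3.07 mmol/kg

DIC = 3.07 mmol/kg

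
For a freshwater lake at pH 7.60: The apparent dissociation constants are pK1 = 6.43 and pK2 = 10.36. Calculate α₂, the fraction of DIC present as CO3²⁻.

α₂ = 1 / (1 + [H⁺]/K2 + [H⁺]²/(K1K2)) = 1 / (1 + 10^+2.76 + 10^+1.59)
   = 1 / (1 + 575.44 + 38.905) = 1/615.34 = 0.001625

α₂ = 0.00163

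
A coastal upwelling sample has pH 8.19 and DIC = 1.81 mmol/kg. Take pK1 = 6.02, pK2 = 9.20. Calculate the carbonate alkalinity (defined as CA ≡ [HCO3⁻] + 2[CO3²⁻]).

CA = [HCO3⁻] + 2[CO3²⁻] = (α₁ + 2α₂)·DIC
At pH 8.19: [H⁺]/K1 = 10^-2.17 = 0.0067608, K2/[H⁺] = 10^-1.01 = 0.097724
α₁ = 1/(1 + 0.0067608 + 0.097724) = 1/1.1045 = 0.9054; α₂ = α₁·K2/[H⁺] = 0.08848
α₁ + 2α₂ = 1.0824
CA = 1.0824 × 1.81 = 1.96 mmol/kg

CA = 1.96 mmol/kg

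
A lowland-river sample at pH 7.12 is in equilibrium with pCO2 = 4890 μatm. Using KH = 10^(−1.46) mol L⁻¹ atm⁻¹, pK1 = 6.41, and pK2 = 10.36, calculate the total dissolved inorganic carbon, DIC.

DIC = 1.04 mmol/L

[CO2*] = KH · pCO2 = 10^(−1.46) × 4890×10^-6 = 1.696×10^-4 mol/L
α₀ = 1/(1 + K1/[H⁺] + K1K2/[H⁺]²) = 1/(1 + 10^+0.71 + 10^-2.53) = 0.1631
DIC = [CO2*]/α₀ = 1.696×10^-4 / 0.1631 = 1.04 mmol/L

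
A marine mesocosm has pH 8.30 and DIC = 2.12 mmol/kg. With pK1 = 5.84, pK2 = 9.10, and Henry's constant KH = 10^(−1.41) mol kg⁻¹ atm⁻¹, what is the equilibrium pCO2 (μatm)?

α₀ = 1 / (1 + K1/[H⁺] + K1K2/[H⁺]²) = 1 / (1 + 10^+2.46 + 10^+1.66)
   = 1 / (1 + 288.40 + 45.709) = 1/335.11 = 0.002984
[CO2*] = α₀ × DIC = 0.002984 × 2.12 = 0.006326 mmol/kg = 6.326 μmol/kg
pCO2 = [CO2*]/KH = 6.326×10^-6 / 3.890×10^-2 = 163 μatm

pCO2 = 163 μatm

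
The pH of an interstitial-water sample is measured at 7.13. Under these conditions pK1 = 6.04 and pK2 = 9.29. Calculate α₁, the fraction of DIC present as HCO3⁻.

α₁ = 0.919

α₁ = 1 / (1 + [H⁺]/K1 + K2/[H⁺]) = 1 / (1 + 10^-1.09 + 10^-2.16)
   = 1 / (1 + 0.081283 + 0.0069183) = 1/1.0882 = 0.9189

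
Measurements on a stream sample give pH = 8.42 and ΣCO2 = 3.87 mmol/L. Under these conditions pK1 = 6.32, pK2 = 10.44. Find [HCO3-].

[HCO3⁻] = 3.80 mmol/L

α₁ = 1 / (1 + [H⁺]/K1 + K2/[H⁺]) = 1 / (1 + 10^-2.10 + 10^-2.02)
   = 1 / (1 + 0.0079433 + 0.0095499) = 1/1.0175 = 0.9828
[HCO3⁻] = α₁ × DIC = 0.9828 × 3.87 = 3.80 mmol/L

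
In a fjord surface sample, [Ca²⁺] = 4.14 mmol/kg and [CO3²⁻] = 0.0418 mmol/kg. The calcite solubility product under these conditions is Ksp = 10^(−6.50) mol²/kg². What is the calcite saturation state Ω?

Ksp = 10^(−6.50) = 3.162×10^-7
Ω = [Ca²⁺][CO3²⁻]/Ksp = (4.14×10^-3)(0.0418×10^-3) / 3.162×10^-7 = 0.547

Ω = 0.547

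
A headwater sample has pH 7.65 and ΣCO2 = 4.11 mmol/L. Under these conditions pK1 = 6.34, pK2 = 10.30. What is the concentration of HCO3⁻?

[HCO3⁻] = 3.91 mmol/L

α₁ = 1 / (1 + [H⁺]/K1 + K2/[H⁺]) = 1 / (1 + 10^-1.31 + 10^-2.65)
   = 1 / (1 + 0.048978 + 0.0022387) = 1/1.0512 = 0.9513
[HCO3⁻] = α₁ × DIC = 0.9513 × 4.11 = 3.91 mmol/L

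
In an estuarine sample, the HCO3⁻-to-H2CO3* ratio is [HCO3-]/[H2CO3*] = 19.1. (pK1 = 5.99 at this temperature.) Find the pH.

pH = 7.27

From K1 = [H⁺][HCO3-]/[H2CO3*]:  pH = pK1 + log₁₀([HCO3-]/[H2CO3*])
log₁₀(19.1) = +1.281
pH = 5.99 + (+1.281) = 7.27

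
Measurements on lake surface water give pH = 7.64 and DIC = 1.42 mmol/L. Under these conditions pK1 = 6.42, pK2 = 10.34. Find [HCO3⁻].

α₁ = 1 / (1 + [H⁺]/K1 + K2/[H⁺]) = 1 / (1 + 10^-1.22 + 10^-2.70)
   = 1 / (1 + 0.060256 + 0.0019953) = 1/1.0623 = 0.9414
[HCO3⁻] = α₁ × DIC = 0.9414 × 1.42 = 1.34 mmol/L

[HCO3⁻] = 1.34 mmol/L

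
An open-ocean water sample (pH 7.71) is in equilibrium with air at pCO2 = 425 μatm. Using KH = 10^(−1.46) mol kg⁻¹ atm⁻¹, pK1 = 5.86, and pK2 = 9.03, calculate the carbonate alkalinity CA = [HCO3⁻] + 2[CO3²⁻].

[CO2*] = KH · pCO2 = 10^(−1.46) × 425×10^-6 = 1.474×10^-5 mol/kg
α₀ = 1/(1 + K1/[H⁺] + K1K2/[H⁺]²) = 1/(1 + 10^+1.85 + 10^+0.53) = 0.01330
DIC = [CO2*]/α₀ = 1.474×10^-5 / 0.01330 = 1.108 mmol/kg
CA = (α₁ + 2α₂)·DIC = (0.9416 + 2×0.04507) × 1.108 = 1.14 mmol/kg

CA = 1.14 mmol/kg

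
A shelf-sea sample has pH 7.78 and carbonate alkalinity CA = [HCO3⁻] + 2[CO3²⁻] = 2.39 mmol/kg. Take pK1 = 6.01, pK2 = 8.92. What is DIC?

CA = [HCO3⁻] + 2[CO3²⁻] = (α₁ + 2α₂)·DIC
At pH 7.78: [H⁺]/K1 = 10^-1.77 = 0.016982, K2/[H⁺] = 10^-1.14 = 0.072444
α₁ = 1/(1 + 0.016982 + 0.072444) = 1/1.0894 = 0.9179; α₂ = α₁·K2/[H⁺] = 0.06650
α₁ + 2α₂ = 1.0509
DIC = CA / (α₁ + 2α₂) = 2.39 / 1.0509 = 2.27 mmol/kg

DIC = 2.27 mmol/kg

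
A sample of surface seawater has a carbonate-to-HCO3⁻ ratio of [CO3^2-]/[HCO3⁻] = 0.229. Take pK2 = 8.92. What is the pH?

pH = 8.28

From K2 = [H⁺][CO3^2-]/[HCO3⁻]:  pH = pK2 + log₁₀([CO3^2-]/[HCO3⁻])
log₁₀(0.229) = -0.640
pH = 8.92 + (-0.640) = 8.28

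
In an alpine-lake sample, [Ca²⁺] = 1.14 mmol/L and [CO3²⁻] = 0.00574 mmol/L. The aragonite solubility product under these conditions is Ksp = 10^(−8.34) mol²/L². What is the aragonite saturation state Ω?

Ksp = 10^(−8.34) = 4.571×10^-9
Ω = [Ca²⁺][CO3²⁻]/Ksp = (1.14×10^-3)(0.00574×10^-3) / 4.571×10^-9 = 1.43

Ω = 1.43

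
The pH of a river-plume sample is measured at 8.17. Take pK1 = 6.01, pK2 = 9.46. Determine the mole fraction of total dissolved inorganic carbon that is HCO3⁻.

α₁ = 0.945

α₁ = 1 / (1 + [H⁺]/K1 + K2/[H⁺]) = 1 / (1 + 10^-2.16 + 10^-1.29)
   = 1 / (1 + 0.0069183 + 0.051286) = 1/1.0582 = 0.9450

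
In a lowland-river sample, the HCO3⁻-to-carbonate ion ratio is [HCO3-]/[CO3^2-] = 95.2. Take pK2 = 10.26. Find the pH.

pH = 8.28

From K2 = [H⁺][CO3^2-]/[HCO3-]:  pH = pK2 − log₁₀([HCO3-]/[CO3^2-])
log₁₀(95.2) = +1.979
pH = 10.26 − (+1.979) = 8.28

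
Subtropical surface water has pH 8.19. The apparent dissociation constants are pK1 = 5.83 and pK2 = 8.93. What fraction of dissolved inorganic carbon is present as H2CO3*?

α₀ = 0.00368

α₀ = 1 / (1 + K1/[H⁺] + K1K2/[H⁺]²) = 1 / (1 + 10^+2.36 + 10^+1.62)
   = 1 / (1 + 229.09 + 41.687) = 1/271.77 = 0.003680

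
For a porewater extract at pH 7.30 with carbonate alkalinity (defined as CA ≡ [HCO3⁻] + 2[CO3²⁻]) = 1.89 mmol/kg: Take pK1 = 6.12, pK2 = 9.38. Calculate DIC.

DIC = 2.00 mmol/kg

CA = [HCO3⁻] + 2[CO3²⁻] = (α₁ + 2α₂)·DIC
At pH 7.30: [H⁺]/K1 = 10^-1.18 = 0.066069, K2/[H⁺] = 10^-2.08 = 0.0083176
α₁ = 1/(1 + 0.066069 + 0.0083176) = 1/1.0744 = 0.9308; α₂ = α₁·K2/[H⁺] = 0.007742
α₁ + 2α₂ = 0.9462
DIC = CA / (α₁ + 2α₂) = 1.89 / 0.9462 = 2.00 mmol/kg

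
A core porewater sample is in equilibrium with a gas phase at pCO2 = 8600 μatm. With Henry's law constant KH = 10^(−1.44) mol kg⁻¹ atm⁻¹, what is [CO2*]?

KH = 10^(−1.44) = 3.631×10^-2 mol kg⁻¹ atm⁻¹
[CO2*] = KH · pCO2 = 3.631×10^-2 × 8600×10^-6 atm = 3.12×10^-4 mol/kg

[CO2*] = 312 μmol/kg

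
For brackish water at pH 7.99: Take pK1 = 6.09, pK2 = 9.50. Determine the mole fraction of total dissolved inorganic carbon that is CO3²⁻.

α₂ = 1 / (1 + [H⁺]/K2 + [H⁺]²/(K1K2)) = 1 / (1 + 10^+1.51 + 10^-0.39)
   = 1 / (1 + 32.359 + 0.40738) = 1/33.767 = 0.02961

α₂ = 0.0296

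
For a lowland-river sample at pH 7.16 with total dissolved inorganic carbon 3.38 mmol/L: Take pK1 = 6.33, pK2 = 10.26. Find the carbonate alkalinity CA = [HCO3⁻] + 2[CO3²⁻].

CA = 2.95 mmol/L

CA = [HCO3⁻] + 2[CO3²⁻] = (α₁ + 2α₂)·DIC
At pH 7.16: [H⁺]/K1 = 10^-0.83 = 0.14791, K2/[H⁺] = 10^-3.10 = 0.00079433
α₁ = 1/(1 + 0.14791 + 0.00079433) = 1/1.1487 = 0.8705; α₂ = α₁·K2/[H⁺] = 0.0006915
α₁ + 2α₂ = 0.8719
CA = 0.8719 × 3.38 = 2.95 mmol/L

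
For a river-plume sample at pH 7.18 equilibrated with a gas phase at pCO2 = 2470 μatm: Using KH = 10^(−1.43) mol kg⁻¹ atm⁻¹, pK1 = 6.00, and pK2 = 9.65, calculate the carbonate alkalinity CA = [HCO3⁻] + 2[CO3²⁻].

CA = 1.40 mmol/kg

[CO2*] = KH · pCO2 = 10^(−1.43) × 2470×10^-6 = 9.177×10^-5 mol/kg
α₀ = 1/(1 + K1/[H⁺] + K1K2/[H⁺]²) = 1/(1 + 10^+1.18 + 10^-1.29) = 0.06178
DIC = [CO2*]/α₀ = 9.177×10^-5 / 0.06178 = 1.485 mmol/kg
CA = (α₁ + 2α₂)·DIC = (0.9351 + 2×0.003168) × 1.485 = 1.40 mmol/kg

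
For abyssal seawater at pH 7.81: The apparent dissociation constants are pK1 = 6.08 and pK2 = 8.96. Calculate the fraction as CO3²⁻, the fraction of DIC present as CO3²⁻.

α₂ = 1 / (1 + [H⁺]/K2 + [H⁺]²/(K1K2)) = 1 / (1 + 10^+1.15 + 10^-0.58)
   = 1 / (1 + 14.125 + 0.26303) = 1/15.388 = 0.06498

α₂ = 0.0650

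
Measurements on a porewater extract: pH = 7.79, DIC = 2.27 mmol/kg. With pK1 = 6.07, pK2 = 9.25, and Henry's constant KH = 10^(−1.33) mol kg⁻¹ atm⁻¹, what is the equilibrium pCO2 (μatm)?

pCO2 = 878 μatm

α₀ = 1 / (1 + K1/[H⁺] + K1K2/[H⁺]²) = 1 / (1 + 10^+1.72 + 10^+0.26)
   = 1 / (1 + 52.481 + 1.8197) = 1/55.300 = 0.01808
[CO2*] = α₀ × DIC = 0.01808 × 2.27 = 0.04105 mmol/kg
pCO2 = [CO2*]/KH = 4.105×10^-5 / 4.677×10^-2 = 878 μatm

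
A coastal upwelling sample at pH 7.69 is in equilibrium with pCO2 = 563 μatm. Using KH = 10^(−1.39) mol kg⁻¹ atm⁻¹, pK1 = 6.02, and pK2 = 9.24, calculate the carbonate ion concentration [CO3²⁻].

[CO2*] = KH · pCO2 = 10^(−1.39) × 563×10^-6 = 2.294×10^-5 mol/kg
α₀ = 1/(1 + K1/[H⁺] + K1K2/[H⁺]²) = 1/(1 + 10^+1.67 + 10^+0.12) = 0.02037
DIC = [CO2*]/α₀ = 2.294×10^-5 / 0.02037 = 1.126 mmol/kg
[CO3²⁻] = α₂·DIC; α₂ = 0.02685, so [CO3²⁻] = 0.02685 × 1.126 = 0.0302 mmol/kg

[CO3²⁻] = 0.0302 mmol/kg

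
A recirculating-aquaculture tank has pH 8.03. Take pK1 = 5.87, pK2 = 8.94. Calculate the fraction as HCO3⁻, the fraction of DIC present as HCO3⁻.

α₁ = 1 / (1 + [H⁺]/K1 + K2/[H⁺]) = 1 / (1 + 10^-2.16 + 10^-0.91)
   = 1 / (1 + 0.0069183 + 0.12303) = 1/1.1299 = 0.8850

α₁ = 0.885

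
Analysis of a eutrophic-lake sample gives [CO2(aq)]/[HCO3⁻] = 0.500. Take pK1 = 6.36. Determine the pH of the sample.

pH = 6.66

From K1 = [H⁺][HCO3⁻]/[CO2(aq)]:  pH = pK1 − log₁₀([CO2(aq)]/[HCO3⁻])
log₁₀(0.500) = -0.301
pH = 6.36 − (-0.301) = 6.66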